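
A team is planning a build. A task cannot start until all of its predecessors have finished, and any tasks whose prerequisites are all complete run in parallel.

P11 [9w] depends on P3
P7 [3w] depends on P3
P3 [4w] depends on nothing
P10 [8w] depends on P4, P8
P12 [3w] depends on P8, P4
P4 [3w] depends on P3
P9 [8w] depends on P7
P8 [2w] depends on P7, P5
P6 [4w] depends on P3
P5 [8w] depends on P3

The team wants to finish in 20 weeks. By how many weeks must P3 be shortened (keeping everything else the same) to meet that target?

Current finish: 22 weeks; target: 20.
P3 is on every critical path, so each week cut from P3 cuts the finish by one (this holds down to a finish of 19).
Need 22 − 20 = 2 weeks off P3 → P3 becomes 2 weeks, finish becomes 20.

2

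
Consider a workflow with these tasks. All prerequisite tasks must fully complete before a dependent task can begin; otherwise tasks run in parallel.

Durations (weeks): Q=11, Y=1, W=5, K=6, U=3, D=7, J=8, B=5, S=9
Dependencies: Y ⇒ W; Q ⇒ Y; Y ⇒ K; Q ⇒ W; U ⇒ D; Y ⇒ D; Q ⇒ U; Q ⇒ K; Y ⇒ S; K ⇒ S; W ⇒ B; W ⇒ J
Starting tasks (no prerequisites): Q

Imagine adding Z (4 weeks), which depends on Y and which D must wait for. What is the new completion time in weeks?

Originally the project takes 27 weeks.
With Z inserted, D now waits for max(Y, U, Z).
New critical path: Q→Y→K→S = 11+1+6+9 = 27 ⇒ 27 weeks.

27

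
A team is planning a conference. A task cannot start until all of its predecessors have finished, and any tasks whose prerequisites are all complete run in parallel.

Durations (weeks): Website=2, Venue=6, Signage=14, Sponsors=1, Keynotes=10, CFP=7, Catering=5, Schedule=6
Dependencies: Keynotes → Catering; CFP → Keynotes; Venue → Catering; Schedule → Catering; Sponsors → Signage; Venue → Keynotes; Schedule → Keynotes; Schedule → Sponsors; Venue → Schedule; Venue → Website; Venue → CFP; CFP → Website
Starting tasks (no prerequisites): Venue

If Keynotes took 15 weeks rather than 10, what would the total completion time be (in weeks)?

As given, the longest chain is Venue→CFP→Keynotes→Catering = 6+7+10+5 = 28, so the finish is 28 weeks.
Since Keynotes is critical, the +5 change carries straight to that chain (now 33 weeks).
The critical path is still Venue→CFP→Keynotes→Catering; finish is now 33 weeks.

33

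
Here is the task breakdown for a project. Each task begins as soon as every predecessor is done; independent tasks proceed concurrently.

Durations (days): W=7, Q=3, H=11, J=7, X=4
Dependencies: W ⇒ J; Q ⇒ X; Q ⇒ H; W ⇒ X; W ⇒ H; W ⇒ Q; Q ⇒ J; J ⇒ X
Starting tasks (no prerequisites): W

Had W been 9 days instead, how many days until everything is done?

23

Actual critical path: W→Q→H = 7+3+11 = 21 ⇒ 21 days.
W is on the critical path; changing it to 9 makes that path 23 days.
That remains the longest chain; total 23 days.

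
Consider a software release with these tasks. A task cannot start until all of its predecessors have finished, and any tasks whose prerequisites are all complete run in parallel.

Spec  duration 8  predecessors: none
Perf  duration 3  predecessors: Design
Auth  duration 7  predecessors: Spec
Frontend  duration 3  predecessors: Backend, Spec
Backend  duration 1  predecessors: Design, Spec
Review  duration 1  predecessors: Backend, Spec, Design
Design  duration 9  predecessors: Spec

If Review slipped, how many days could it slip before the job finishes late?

2

Critical path: Spec→Design→Backend→Frontend = 8+9+1+3 = 21, so the finish is 21 days.
Review finishes as early as 19 and must finish by 21.
Slack of Review = 20 − 18 = 2 days.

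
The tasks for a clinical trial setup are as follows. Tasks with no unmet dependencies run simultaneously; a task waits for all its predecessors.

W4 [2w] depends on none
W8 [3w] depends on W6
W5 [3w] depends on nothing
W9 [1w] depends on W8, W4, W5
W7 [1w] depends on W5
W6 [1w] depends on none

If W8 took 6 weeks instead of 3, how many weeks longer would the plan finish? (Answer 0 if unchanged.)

Critical path before the change: W6→W8→W9 = 1+3+1 = 5 giving 5 weeks.
Since W8 is critical, the +3 change carries straight to that chain (now 8 weeks).
The critical path is still W6→W8→W9; finish is now 8 weeks.
Change in finish: 8 − 5 = +3 weeks.

3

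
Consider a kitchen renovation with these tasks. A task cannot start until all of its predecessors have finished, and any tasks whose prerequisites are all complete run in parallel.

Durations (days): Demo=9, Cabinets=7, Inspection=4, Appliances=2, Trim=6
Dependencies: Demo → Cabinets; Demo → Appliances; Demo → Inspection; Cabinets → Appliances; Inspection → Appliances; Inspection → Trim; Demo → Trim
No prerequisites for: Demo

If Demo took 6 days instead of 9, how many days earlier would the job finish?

3

The binding path is Demo→Inspection→Trim = 9+4+6 = 19; finish at 19 days.
Since Demo is critical, the -3 change carries straight to that chain (now 16 days).
That remains the longest chain; total 16 days.
Change in finish: 16 − 19 = -3 days.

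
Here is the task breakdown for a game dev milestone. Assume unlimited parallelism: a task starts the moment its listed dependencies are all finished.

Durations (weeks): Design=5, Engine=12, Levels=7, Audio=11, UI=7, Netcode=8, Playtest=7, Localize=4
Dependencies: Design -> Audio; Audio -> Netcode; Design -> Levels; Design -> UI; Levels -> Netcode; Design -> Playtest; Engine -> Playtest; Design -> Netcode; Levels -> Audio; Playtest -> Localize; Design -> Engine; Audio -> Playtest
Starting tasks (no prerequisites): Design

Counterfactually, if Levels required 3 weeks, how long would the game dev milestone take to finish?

Baseline: Design→Levels→Audio→Playtest→Localize = 5+7+11+7+4 = 34 → 34 weeks.
Levels lies on that path, so at 3 weeks the path becomes 30 weeks.
The critical path is still Design→Levels→Audio→Playtest→Localize; finish is now 30 weeks.

30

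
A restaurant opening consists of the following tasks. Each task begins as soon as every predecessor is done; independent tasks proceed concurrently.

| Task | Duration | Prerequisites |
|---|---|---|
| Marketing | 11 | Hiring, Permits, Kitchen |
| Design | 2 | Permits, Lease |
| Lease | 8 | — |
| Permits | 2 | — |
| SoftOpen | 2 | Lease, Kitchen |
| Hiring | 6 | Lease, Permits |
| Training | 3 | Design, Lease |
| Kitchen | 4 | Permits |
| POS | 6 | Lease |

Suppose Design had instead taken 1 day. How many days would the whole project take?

25

Actual critical path: Lease→Hiring→Marketing = 8+6+11 = 25 ⇒ 25 days.
Design is off the critical path — its longest chain is 13 days, giving 12 of slack.
That remains the longest chain; total 25 days.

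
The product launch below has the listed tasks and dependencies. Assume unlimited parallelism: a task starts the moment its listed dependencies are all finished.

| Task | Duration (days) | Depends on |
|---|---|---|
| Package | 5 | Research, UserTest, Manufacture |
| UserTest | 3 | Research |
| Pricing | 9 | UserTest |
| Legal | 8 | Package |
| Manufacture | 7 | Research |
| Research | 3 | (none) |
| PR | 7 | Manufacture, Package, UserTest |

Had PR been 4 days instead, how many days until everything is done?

Critical path before the change: Research→Manufacture→Package→Legal = 3+7+5+8 = 23 giving 23 days.
PR is off the critical path — its longest chain is 22 days, giving 1 of slack.
No other chain overtakes it, so the finish is 23 days.

23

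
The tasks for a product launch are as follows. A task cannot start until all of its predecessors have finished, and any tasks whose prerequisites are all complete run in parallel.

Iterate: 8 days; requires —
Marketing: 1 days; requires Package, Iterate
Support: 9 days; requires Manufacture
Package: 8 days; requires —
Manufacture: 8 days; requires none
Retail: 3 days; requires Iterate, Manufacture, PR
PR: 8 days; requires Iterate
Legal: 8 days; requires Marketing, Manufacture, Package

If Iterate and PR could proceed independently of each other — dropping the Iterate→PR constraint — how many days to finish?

Original critical path: Iterate→PR→Retail = 8+8+3 = 19 ⇒ 19 days.
Without Iterate→PR, PR's earliest start moves from 8 to 0.
After: Iterate→Marketing→Legal = 8+1+8 = 17 → 17 days.

17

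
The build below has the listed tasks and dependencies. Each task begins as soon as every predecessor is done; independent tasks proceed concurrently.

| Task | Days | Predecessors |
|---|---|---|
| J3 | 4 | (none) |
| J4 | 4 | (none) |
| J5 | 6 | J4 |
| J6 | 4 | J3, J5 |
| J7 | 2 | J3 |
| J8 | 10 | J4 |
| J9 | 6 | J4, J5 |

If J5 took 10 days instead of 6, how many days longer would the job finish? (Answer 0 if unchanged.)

As given, the longest chain is J4→J5→J9 = 4+6+6 = 16, so the finish is 16 days.
Since J5 is critical, the +4 change carries straight to that chain (now 20 days).
The critical path is still J4→J5→J9; finish is now 20 days.
Change in finish: 20 − 16 = +4 days.

4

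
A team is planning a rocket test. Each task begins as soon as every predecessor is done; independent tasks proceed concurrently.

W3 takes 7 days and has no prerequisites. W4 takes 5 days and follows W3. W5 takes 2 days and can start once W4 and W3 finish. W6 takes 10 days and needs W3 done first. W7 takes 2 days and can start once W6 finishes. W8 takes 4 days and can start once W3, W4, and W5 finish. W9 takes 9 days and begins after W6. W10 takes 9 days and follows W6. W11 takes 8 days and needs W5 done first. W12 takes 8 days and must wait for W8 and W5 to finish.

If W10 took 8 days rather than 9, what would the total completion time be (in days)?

Actual critical path: W3→W6→W10 = 7+10+9 = 26 ⇒ 26 days.
Since W10 is critical, the -1 change carries straight to that chain (now 25 days).
New critical path: W3→W4→W5→W8→W12 = 7+5+2+4+8 = 26 ⇒ 26 days.

26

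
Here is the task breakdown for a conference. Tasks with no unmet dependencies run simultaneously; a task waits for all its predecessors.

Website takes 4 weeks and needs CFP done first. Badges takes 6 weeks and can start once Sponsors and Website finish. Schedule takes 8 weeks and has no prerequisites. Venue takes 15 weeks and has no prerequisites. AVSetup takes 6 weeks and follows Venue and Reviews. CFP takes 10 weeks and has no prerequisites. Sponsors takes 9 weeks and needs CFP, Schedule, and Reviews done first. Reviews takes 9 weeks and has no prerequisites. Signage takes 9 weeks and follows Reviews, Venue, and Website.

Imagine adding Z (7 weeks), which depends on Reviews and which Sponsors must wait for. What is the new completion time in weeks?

Originally the job takes 25 weeks.
With Z inserted, Sponsors now waits for max(CFP, Schedule, Reviews, Z).
New critical path: Reviews→Z→Sponsors→Badges = 9+7+9+6 = 31 ⇒ 31 weeks.

31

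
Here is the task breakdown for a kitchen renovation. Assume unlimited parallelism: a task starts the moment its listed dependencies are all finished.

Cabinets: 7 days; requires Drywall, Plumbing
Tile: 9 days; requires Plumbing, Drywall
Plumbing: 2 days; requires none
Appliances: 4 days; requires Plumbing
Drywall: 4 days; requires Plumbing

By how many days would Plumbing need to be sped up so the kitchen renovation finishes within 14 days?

Current finish: 15 days; target: 14.
Plumbing is on every critical path, so each day cut from Plumbing cuts the finish by one (this holds down to a finish of 14).
Need 15 − 14 = 1 day off Plumbing → Plumbing becomes 1 day, finish becomes 14.

1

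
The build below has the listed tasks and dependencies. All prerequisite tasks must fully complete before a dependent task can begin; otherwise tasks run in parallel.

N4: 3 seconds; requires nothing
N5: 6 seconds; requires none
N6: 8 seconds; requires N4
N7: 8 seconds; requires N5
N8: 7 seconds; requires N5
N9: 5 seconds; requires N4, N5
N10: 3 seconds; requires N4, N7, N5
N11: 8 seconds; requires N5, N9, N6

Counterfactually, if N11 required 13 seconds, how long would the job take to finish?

24

Baseline: N4→N6→N11 = 3+8+8 = 19 → 19 seconds.
Since N11 is critical, the +5 change carries straight to that chain (now 24 seconds).
No other chain overtakes it, so the finish is 24 seconds.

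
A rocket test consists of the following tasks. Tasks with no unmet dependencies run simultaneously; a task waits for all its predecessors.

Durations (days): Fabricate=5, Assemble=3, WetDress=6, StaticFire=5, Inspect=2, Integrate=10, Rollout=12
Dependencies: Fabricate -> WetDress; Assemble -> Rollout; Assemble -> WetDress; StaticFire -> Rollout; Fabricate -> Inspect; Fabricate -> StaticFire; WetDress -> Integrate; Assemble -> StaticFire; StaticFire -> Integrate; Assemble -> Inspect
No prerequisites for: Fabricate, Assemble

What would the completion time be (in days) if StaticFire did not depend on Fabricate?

With the dependency in place, Fabricate→StaticFire→Rollout = 5+5+12 = 22 sets the finish at 22 days.
Without Fabricate→StaticFire, StaticFire's earliest start moves from 5 to 3.
The longest chain is now Fabricate→WetDress→Integrate = 5+6+10 = 21, so the project takes 21 days.

21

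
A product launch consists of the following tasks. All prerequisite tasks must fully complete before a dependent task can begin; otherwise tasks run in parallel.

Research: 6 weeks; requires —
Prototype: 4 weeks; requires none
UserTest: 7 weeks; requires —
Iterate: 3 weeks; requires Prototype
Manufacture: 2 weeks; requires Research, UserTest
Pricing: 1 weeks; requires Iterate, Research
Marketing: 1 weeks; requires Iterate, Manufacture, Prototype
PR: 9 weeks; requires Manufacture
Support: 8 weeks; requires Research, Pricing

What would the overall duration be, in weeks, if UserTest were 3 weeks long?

17

The binding path is UserTest→Manufacture→PR = 7+2+9 = 18; finish at 18 weeks.
UserTest is on the critical path; changing it to 3 makes that path 14 weeks.
Now Research→Manufacture→PR = 6+2+9 = 17 is longest, so the finish becomes 17 weeks.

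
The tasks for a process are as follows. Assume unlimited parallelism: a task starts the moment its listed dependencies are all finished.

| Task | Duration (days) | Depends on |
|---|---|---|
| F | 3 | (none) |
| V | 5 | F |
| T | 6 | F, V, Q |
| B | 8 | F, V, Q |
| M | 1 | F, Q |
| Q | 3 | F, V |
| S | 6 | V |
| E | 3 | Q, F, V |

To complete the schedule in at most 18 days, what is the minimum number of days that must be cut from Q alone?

Current finish: 19 days; target: 18.
Q is on every critical path, so each day cut from Q cuts the finish by one (this holds down to a finish of 17).
Need 19 − 18 = 1 day off Q → Q becomes 2 days, finish becomes 18.

1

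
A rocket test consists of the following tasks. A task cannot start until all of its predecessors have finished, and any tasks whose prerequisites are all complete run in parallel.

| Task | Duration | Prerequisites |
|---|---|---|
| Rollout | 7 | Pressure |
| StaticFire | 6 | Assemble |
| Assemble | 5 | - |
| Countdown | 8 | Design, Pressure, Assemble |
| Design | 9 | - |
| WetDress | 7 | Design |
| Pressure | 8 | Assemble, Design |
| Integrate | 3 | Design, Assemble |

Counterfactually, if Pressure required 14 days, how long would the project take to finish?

Actual critical path: Design→Pressure→Countdown = 9+8+8 = 25 ⇒ 25 days.
Pressure is on the critical path; changing it to 14 makes that path 31 days.
No other chain overtakes it, so the finish is 31 days.

31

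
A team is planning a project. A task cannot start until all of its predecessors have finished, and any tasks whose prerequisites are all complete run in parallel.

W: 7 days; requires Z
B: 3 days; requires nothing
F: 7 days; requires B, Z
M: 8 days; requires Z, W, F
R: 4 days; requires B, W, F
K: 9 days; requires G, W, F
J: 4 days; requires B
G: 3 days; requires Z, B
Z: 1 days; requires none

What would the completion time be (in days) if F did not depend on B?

Original critical path: B→F→K = 3+7+9 = 19 ⇒ 19 days.
Without B→F, F's earliest start moves from 3 to 1.
New critical path: Z→W→K = 1+7+9 = 17 ⇒ 17 days.

17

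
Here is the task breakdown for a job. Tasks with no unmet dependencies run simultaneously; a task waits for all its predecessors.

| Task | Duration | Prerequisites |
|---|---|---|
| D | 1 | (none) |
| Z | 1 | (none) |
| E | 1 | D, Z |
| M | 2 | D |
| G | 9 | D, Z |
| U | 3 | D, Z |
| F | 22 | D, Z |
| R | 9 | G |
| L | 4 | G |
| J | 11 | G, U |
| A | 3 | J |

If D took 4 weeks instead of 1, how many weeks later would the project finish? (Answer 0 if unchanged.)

The binding path is D→G→J→A = 1+9+11+3 = 24; finish at 24 weeks.
Since D is critical, the +3 change carries straight to that chain (now 27 weeks).
The critical path is still D→G→J→A; finish is now 27 weeks.
Change in finish: 27 − 24 = +3 weeks.

3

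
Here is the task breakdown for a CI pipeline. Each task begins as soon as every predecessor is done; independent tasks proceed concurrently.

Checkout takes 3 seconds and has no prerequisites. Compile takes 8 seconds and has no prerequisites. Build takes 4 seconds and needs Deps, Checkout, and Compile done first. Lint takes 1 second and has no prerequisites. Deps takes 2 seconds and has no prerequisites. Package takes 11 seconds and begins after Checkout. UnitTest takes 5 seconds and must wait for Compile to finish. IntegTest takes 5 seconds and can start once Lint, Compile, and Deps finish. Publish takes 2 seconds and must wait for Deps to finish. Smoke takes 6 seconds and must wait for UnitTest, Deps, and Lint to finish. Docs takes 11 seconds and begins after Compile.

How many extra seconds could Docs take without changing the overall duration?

0

Compile→UnitTest→Smoke = 8+5+6 = 19 sets the makespan at 19 seconds.
Docs finishes as early as 19 and must finish by 19.
So Docs can slip 19 − 19 = 0 seconds.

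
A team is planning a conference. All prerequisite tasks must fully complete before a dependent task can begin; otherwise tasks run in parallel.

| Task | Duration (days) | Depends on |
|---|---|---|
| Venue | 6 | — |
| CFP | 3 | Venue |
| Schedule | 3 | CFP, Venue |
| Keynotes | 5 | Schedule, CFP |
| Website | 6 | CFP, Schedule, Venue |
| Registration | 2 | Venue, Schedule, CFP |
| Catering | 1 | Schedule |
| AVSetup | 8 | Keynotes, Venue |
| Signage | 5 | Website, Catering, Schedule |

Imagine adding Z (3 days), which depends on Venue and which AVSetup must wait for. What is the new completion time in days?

25

Originally the conference takes 25 days.
With Z inserted, AVSetup now waits for max(Keynotes, Venue, Z).
New critical path: Venue→CFP→Schedule→Keynotes→AVSetup = 6+3+3+5+8 = 25 ⇒ 25 days.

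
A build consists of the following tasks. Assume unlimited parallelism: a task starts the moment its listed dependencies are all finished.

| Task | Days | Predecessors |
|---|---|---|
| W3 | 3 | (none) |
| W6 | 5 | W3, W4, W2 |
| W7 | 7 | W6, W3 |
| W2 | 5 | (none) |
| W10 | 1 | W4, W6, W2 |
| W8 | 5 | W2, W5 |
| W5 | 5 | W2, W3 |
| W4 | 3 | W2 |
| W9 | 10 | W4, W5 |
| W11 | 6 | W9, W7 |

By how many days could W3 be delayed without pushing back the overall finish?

Critical path: W2→W4→W6→W7→W11 = 5+3+5+7+6 = 26, so the finish is 26 days.
W3 finishes as early as 3 and must finish by 5.
So W3 can slip 5 − 3 = 2 days.

2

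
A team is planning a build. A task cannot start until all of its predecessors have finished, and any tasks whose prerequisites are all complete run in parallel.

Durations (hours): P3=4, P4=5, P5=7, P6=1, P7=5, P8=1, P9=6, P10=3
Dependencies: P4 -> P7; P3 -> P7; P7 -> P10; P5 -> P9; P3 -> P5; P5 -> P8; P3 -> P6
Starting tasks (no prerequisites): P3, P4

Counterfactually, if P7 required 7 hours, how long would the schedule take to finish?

17

Critical path before the change: P3→P5→P9 = 4+7+6 = 17 giving 17 hours.
The longest path through P7 is only 13 hours, so P7 has float 4.
That remains the longest chain; total 17 hours.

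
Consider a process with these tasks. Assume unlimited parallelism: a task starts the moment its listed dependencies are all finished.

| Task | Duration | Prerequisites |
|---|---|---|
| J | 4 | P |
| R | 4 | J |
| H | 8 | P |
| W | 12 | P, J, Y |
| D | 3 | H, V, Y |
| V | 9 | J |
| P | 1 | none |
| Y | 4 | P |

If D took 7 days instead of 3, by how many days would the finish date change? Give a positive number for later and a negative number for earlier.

Critical path before the change: P→J→V→D = 1+4+9+3 = 17 giving 17 days.
Since D is critical, the +4 change carries straight to that chain (now 21 days).
That remains the longest chain; total 21 days.
Change in finish: 21 − 17 = +4 days.

4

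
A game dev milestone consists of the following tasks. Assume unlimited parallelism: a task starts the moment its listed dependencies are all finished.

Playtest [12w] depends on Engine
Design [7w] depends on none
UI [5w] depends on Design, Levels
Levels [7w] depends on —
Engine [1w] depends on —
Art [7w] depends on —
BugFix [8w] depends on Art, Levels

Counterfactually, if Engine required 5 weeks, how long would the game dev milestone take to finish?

17

The binding path is Art→BugFix = 7+8 = 15; finish at 15 weeks.
Engine is off the critical path — its longest chain is 13 weeks, giving 2 of slack.
Now Engine→Playtest = 5+12 = 17 is longest, so the finish becomes 17 weeks.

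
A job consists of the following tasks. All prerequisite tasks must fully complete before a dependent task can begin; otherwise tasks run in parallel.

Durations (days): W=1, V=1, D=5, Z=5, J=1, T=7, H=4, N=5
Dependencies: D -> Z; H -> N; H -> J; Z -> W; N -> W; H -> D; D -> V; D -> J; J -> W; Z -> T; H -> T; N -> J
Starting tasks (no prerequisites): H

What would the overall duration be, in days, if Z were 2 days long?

Critical path before the change: H→D→Z→T = 4+5+5+7 = 21 giving 21 days.
Since Z is critical, the -3 change carries straight to that chain (now 18 days).
The critical path is still H→D→Z→T; finish is now 18 days.

18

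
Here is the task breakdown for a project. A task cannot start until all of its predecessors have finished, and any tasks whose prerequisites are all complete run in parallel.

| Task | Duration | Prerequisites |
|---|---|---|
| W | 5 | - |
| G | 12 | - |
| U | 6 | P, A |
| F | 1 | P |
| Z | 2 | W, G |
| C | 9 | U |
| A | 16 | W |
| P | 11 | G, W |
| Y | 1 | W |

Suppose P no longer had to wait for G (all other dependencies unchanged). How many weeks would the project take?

Original critical path: G→P→U→C = 12+11+6+9 = 38 ⇒ 38 weeks.
Without G→P, P's earliest start moves from 12 to 5.
The longest chain is now W→A→U→C = 5+16+6+9 = 36, so the project takes 36 weeks.

36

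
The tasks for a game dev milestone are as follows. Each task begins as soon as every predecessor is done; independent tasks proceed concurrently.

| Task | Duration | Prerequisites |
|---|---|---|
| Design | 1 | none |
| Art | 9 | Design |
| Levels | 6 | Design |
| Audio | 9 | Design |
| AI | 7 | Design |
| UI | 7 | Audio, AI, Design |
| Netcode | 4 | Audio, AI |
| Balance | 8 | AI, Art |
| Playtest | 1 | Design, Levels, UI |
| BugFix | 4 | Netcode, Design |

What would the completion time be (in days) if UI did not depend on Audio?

Original critical path: Design→Art→Balance = 1+9+8 = 18 ⇒ 18 days.
Without Audio→UI, UI's earliest start moves from 10 to 8.
The longest chain is now Design→Art→Balance = 1+9+8 = 18, so the schedule takes 18 days.

18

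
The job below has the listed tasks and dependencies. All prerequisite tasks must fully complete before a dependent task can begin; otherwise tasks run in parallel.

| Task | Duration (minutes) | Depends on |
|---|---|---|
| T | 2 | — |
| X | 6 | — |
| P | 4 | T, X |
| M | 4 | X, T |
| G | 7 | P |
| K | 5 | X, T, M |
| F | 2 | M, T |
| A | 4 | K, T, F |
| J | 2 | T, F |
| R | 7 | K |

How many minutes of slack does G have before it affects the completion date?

5

X→M→K→R = 6+4+5+7 = 22 sets the makespan at 22 minutes.
G finishes as early as 17 and must finish by 22.
Slack of G = 15 − 10 = 5 minutes.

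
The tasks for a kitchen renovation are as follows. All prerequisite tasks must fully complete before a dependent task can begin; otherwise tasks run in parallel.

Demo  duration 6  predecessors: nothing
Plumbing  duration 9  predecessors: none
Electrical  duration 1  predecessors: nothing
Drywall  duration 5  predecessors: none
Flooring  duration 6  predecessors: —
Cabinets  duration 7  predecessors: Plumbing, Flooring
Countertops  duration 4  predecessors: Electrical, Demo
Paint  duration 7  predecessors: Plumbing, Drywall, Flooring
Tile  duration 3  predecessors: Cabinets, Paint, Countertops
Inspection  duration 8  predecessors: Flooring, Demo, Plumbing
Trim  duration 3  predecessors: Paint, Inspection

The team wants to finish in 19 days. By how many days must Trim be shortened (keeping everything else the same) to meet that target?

Current finish: 20 days; target: 19.
Trim is on every critical path, so each day cut from Trim cuts the finish by one (this holds down to a finish of 19).
Need 20 − 19 = 1 day off Trim → Trim becomes 2 days, finish becomes 19.

1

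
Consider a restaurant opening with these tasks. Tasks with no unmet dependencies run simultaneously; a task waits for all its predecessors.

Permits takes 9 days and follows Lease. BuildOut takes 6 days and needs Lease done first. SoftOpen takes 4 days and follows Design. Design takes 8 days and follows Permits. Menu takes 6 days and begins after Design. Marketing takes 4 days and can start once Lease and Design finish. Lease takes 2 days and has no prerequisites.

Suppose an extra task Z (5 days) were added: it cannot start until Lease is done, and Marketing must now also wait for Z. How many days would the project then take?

Originally the project takes 25 days.
With Z inserted, Marketing now waits for max(Lease, Design, Z).
New critical path: Lease→Permits→Design→Menu = 2+9+8+6 = 25 ⇒ 25 days.

25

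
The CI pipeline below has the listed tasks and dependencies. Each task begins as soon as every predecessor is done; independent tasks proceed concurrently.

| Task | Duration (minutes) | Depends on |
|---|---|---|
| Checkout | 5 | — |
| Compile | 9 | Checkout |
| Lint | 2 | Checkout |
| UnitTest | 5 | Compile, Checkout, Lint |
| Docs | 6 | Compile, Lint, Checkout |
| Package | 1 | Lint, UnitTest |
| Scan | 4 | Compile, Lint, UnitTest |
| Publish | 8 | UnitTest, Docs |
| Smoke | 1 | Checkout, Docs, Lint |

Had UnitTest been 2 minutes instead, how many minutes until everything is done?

Baseline: Checkout→Compile→Docs→Publish = 5+9+6+8 = 28 → 28 minutes.
UnitTest has 1 minute of float (longest path through it is 27).
The critical path is still Checkout→Compile→Docs→Publish; finish is now 28 minutes.

28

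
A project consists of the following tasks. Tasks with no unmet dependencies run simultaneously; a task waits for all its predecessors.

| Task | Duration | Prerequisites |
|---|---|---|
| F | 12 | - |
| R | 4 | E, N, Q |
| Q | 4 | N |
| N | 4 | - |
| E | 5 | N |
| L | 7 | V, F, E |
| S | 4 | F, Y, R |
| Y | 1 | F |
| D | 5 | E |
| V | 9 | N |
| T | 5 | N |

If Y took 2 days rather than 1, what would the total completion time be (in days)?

20

Actual critical path: N→V→L = 4+9+7 = 20 ⇒ 20 days.
Y has 3 days of float (longest path through it is 17).
The critical path is still N→V→L; finish is now 20 days.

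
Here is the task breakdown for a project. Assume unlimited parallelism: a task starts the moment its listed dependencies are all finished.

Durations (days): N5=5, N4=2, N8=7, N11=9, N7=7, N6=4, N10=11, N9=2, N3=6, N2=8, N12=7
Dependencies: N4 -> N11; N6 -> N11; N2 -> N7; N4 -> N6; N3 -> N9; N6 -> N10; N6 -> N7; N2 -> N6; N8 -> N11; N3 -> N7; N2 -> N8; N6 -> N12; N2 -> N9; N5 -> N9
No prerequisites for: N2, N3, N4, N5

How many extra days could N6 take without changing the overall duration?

N2→N8→N11 = 8+7+9 = 24 sets the makespan at 24 days.
Longest path through N6: 23 days (earliest finish 12, latest finish 13).
Float = 24 − 23 = 1.

1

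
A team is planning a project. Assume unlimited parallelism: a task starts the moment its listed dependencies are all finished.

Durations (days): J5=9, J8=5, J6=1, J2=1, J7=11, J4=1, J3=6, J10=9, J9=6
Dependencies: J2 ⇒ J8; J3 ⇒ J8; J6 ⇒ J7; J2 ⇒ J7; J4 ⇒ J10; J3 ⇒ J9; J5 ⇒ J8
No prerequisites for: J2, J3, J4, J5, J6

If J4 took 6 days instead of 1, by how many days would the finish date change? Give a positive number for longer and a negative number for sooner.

The binding path is J5→J8 = 9+5 = 14; finish at 14 days.
J4 is off the critical path — its longest chain is 10 days, giving 4 of slack.
The binding chain switches to J4→J10 = 6+9 = 15; finish 15 days.
Change in finish: 15 − 14 = +1 days.

1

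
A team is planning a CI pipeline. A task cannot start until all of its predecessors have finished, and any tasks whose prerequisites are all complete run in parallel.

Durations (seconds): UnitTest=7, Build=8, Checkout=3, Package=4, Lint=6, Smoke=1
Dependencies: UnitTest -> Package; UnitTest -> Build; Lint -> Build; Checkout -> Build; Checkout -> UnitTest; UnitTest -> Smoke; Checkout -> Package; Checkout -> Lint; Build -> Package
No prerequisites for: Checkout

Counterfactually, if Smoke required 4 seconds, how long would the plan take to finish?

As given, the longest chain is Checkout→UnitTest→Build→Package = 3+7+8+4 = 22, so the finish is 22 seconds.
Smoke has 11 seconds of float (longest path through it is 11).
That remains the longest chain; total 22 seconds.

22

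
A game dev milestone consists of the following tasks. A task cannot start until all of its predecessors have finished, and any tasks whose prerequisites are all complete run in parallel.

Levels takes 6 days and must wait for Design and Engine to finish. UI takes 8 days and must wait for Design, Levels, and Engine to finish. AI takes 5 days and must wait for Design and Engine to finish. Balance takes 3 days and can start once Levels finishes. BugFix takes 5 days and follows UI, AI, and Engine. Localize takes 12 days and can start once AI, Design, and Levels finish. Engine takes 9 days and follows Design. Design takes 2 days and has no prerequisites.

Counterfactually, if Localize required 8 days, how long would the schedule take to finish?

30

Critical path before the change: Design→Engine→Levels→UI→BugFix = 2+9+6+8+5 = 30 giving 30 days.
Localize is off the critical path — its longest chain is 29 days, giving 1 of slack.
No other chain overtakes it, so the finish is 30 days.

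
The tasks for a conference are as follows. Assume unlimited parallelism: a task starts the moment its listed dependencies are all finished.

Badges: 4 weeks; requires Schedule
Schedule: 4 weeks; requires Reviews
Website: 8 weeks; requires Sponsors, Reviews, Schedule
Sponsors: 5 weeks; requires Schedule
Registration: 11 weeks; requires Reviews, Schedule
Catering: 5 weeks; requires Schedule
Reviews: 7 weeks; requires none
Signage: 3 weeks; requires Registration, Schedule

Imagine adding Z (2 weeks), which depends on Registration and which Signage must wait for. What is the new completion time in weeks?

27

Originally the conference takes 25 weeks.
With Z inserted, Signage now waits for max(Registration, Schedule, Z).
New critical path: Reviews→Schedule→Registration→Z→Signage = 7+4+11+2+3 = 27 ⇒ 27 weeks.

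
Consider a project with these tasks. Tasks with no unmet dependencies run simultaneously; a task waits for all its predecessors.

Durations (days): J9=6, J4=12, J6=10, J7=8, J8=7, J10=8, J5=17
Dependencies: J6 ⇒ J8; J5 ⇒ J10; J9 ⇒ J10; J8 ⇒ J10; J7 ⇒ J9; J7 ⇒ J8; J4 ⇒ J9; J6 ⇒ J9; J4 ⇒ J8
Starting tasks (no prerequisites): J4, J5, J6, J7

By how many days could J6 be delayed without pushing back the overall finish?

The longest chain is J4→J8→J10 = 12+7+8 = 27; overall finish 27 days.
J6 finishes as early as 10 and must finish by 12.
So J6 can slip 12 − 10 = 2 days.

2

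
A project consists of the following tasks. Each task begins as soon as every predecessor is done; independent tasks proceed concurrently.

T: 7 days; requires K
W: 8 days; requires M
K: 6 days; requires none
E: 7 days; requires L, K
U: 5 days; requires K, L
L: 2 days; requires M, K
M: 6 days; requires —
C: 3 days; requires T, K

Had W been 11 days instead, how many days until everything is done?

17

The binding path is K→T→C = 6+7+3 = 16; finish at 16 days.
W has 2 days of float (longest path through it is 14).
The binding chain switches to M→W = 6+11 = 17; finish 17 days.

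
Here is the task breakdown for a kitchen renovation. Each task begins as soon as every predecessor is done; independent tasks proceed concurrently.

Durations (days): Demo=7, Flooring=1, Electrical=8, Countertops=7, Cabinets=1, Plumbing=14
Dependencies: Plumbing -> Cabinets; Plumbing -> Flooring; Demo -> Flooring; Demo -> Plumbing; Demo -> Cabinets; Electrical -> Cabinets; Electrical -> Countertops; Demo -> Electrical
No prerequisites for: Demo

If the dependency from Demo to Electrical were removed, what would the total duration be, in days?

Original critical path: Demo→Plumbing→Flooring = 7+14+1 = 22 ⇒ 22 days.
Without Demo→Electrical, Electrical's earliest start moves from 7 to 0.
The longest chain is now Demo→Plumbing→Flooring = 7+14+1 = 22, so the schedule takes 22 days.

22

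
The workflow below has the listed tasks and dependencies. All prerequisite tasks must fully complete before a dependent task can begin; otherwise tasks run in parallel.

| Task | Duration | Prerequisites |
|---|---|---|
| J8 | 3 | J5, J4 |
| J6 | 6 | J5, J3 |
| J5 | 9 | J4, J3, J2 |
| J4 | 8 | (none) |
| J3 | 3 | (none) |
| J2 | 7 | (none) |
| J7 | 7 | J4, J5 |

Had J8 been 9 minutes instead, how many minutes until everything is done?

26

Actual critical path: J4→J5→J7 = 8+9+7 = 24 ⇒ 24 minutes.
The longest path through J8 is only 20 minutes, so J8 has float 4.
Now J4→J5→J8 = 8+9+9 = 26 is longest, so the finish becomes 26 minutes.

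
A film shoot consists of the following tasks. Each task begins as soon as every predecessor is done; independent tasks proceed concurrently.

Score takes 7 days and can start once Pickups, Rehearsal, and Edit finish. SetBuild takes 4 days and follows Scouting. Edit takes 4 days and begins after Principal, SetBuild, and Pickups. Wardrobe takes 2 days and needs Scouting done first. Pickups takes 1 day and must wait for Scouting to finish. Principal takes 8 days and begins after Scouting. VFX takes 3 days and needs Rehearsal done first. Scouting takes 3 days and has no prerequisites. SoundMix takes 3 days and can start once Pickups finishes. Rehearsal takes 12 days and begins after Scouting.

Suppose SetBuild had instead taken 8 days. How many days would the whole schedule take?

As given, the longest chain is Scouting→Rehearsal→Score = 3+12+7 = 22, so the finish is 22 days.
SetBuild is off the critical path — its longest chain is 18 days, giving 4 of slack.
Now Scouting→SetBuild→Edit→Score = 3+8+4+7 = 22 is longest, so the finish becomes 22 days.

22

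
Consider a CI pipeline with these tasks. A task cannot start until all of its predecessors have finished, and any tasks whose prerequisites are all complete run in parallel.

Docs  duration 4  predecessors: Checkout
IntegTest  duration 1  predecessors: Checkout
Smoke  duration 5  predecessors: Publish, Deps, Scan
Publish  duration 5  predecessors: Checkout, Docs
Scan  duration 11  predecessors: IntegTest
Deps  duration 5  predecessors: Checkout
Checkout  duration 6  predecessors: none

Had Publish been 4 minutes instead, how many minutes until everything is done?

Baseline: Checkout→IntegTest→Scan→Smoke = 6+1+11+5 = 23 → 23 minutes.
Publish is off the critical path — its longest chain is 20 minutes, giving 3 of slack.
That remains the longest chain; total 23 minutes.

23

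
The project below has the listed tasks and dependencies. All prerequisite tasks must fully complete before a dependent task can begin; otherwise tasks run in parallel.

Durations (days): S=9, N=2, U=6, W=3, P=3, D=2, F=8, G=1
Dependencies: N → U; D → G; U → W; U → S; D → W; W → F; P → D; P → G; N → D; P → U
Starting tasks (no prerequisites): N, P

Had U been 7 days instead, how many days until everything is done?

Critical path before the change: P→U→W→F = 3+6+3+8 = 20 giving 20 days.
Since U is critical, the +1 change carries straight to that chain (now 21 days).
That remains the longest chain; total 21 days.

21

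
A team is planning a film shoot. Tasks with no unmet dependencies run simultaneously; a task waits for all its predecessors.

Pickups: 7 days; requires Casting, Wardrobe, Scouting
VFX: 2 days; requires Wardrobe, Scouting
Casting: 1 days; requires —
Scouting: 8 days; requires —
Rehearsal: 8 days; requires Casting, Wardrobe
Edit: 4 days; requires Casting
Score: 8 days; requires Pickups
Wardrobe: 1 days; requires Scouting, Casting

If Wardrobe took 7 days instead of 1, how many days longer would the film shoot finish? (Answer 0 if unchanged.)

6

As given, the longest chain is Scouting→Wardrobe→Pickups→Score = 8+1+7+8 = 24, so the finish is 24 days.
Since Wardrobe is critical, the +6 change carries straight to that chain (now 30 days).
That remains the longest chain; total 30 days.
Change in finish: 30 − 24 = +6 days.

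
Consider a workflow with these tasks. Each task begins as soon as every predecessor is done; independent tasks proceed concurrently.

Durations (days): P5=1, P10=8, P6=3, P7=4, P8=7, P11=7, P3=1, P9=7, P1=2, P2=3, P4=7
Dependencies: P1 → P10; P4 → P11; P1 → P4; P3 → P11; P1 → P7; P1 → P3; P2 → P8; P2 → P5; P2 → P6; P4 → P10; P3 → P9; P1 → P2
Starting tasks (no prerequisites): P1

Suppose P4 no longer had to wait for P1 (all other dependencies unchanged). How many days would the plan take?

With the dependency in place, P1→P4→P10 = 2+7+8 = 17 sets the finish at 17 days.
Without P1→P4, P4's earliest start moves from 2 to 0.
The longest chain is now P4→P10 = 7+8 = 15, so the plan takes 15 days.

15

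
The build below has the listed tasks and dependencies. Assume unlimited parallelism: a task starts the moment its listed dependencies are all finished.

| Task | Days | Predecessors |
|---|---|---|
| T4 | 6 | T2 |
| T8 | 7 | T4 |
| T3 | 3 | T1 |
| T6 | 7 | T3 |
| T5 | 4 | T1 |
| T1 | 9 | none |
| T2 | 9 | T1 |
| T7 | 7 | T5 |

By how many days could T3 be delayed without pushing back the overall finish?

12

The longest chain is T1→T2→T4→T8 = 9+9+6+7 = 31; overall finish 31 days.
The longest chain containing T3 totals 19 days.
So T3 can slip 24 − 12 = 12 days.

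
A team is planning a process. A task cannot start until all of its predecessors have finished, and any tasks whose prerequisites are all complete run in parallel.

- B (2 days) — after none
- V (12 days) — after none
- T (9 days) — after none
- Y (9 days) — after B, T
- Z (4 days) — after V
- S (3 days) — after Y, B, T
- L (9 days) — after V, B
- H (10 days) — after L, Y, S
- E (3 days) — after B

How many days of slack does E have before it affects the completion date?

26

V→L→H = 12+9+10 = 31 sets the makespan at 31 days.
The longest chain containing E totals 5 days.
So E can slip 31 − 5 = 26 days.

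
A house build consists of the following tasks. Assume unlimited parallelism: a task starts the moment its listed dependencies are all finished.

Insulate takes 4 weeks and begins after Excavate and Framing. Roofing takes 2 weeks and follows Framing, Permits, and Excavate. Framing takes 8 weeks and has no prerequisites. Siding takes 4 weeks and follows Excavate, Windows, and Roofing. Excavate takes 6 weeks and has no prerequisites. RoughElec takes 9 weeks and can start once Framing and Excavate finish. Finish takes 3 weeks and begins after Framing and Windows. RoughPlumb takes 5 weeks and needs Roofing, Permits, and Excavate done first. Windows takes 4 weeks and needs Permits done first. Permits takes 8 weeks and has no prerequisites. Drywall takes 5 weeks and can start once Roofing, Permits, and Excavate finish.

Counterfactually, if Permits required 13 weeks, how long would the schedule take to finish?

As given, the longest chain is Framing→RoughElec = 8+9 = 17, so the finish is 17 weeks.
The longest path through Permits is only 16 weeks, so Permits has float 1.
The binding chain switches to Permits→Windows→Siding = 13+4+4 = 21; finish 21 weeks.

21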